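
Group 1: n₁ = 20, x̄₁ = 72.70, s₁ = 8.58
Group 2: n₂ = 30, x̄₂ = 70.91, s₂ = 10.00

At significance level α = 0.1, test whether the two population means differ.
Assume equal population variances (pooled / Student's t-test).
Student's two-sample t-test (equal variances):
H₀: μ₁ = μ₂
H₁: μ₁ ≠ μ₂
df = n₁ + n₂ - 2 = 48
Pooled variance s_p² = [(n₁-1)s₁² + (n₂-1)s₂²] / (n₁ + n₂ - 2) = [(19)(8.58²) + (29)(10.00²)] / 48 = 89.5565
SE = √(s_p²(1/n₁ + 1/n₂)) = √(89.5565 × (1/20 + 1/30)) = 2.7319
t = (x̄₁ - x̄₂) / SE = (72.70 - 70.91) / 2.7319 = 1.79 / 2.7319 = 0.655
p-value = 0.5154

Since p-value > α = 0.1, we fail to reject H₀.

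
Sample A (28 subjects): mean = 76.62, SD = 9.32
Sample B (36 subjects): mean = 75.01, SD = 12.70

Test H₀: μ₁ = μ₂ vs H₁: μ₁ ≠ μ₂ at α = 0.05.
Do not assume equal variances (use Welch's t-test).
Welch's two-sample t-test:
H₀: μ₁ = μ₂
H₁: μ₁ ≠ μ₂
s₁²/n₁ = 9.32²/28 = 3.1022,  s₂²/n₂ = 12.70²/36 = 4.4803
SE = √(s₁²/n₁ + s₂²/n₂) = √(3.1022 + 4.4803) = 2.7536
df (Welch-Satterthwaite) = (s₁²/n₁ + s₂²/n₂)² / [(s₁²/n₁)²/(n₁-1) + (s₂²/n₂)²/(n₂-1)] ≈ 61.83
t = (x̄₁ - x̄₂) / SE = (76.62 - 75.01) / 2.7536 = 1.61 / 2.7536 = 0.585
p-value = 0.5609

Since p-value > α = 0.05, we fail to reject H₀.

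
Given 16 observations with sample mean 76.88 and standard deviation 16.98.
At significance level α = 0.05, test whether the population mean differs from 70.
One-sample t-test:
H₀: μ = 70
H₁: μ ≠ 70
df = n - 1 = 15
t = (x̄ - μ₀) / (s/√n) = (76.88 - 70) / (16.98/√16) = 1.621
p-value = 0.1259

Since p-value > α = 0.05, we fail to reject H₀.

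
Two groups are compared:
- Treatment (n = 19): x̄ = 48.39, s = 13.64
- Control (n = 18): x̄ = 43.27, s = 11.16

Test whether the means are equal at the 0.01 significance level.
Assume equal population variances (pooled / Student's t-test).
Student's two-sample t-test (equal variances):
H₀: μ₁ = μ₂
H₁: μ₁ ≠ μ₂
df = n₁ + n₂ - 2 = 35
Pooled variance s_p² = [(n₁-1)s₁² + (n₂-1)s₂²] / (n₁ + n₂ - 2) = [(18)(13.64²) + (17)(11.16²)] / 35 = 156.1762
SE = √(s_p²(1/n₁ + 1/n₂)) = √(156.1762 × (1/19 + 1/18)) = 4.1105
t = (x̄₁ - x̄₂) / SE = (48.39 - 43.27) / 4.1105 = 5.12 / 4.1105 = 1.246
p-value = 0.2212

Since p-value > α = 0.01, we fail to reject H₀.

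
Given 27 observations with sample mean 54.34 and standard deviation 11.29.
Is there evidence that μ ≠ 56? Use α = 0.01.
One-sample t-test:
H₀: μ = 56
H₁: μ ≠ 56
df = n - 1 = 26
t = (x̄ - μ₀) / (s/√n) = (54.34 - 56) / (11.29/√27) = -0.764
p-value = 0.4517

Since p-value > α = 0.01, we fail to reject H₀.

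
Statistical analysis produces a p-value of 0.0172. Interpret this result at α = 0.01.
Since p = 0.0172 > α = 0.01, fail to reject H₀.
There is insufficient evidence to reject the null hypothesis; the result is not statistically significant at the 0.01 level.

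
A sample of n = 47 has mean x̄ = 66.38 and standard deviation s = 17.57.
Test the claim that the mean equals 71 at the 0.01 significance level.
One-sample t-test:
H₀: μ = 71
H₁: μ ≠ 71
df = n - 1 = 46
t = (x̄ - μ₀) / (s/√n) = (66.38 - 71) / (17.57/√47) = -1.803
p-value = 0.0780

Since p-value > α = 0.01, we fail to reject H₀.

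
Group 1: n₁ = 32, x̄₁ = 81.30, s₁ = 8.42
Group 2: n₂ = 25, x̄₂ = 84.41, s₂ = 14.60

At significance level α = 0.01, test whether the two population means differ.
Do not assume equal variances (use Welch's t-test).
Welch's two-sample t-test:
H₀: μ₁ = μ₂
H₁: μ₁ ≠ μ₂
s₁²/n₁ = 8.42²/32 = 2.2155,  s₂²/n₂ = 14.60²/25 = 8.5264
SE = √(s₁²/n₁ + s₂²/n₂) = √(2.2155 + 8.5264) = 3.2775
df (Welch-Satterthwaite) = (s₁²/n₁ + s₂²/n₂)² / [(s₁²/n₁)²/(n₁-1) + (s₂²/n₂)²/(n₂-1)] ≈ 36.20
t = (x̄₁ - x̄₂) / SE = (81.30 - 84.41) / 3.2775 = -3.11 / 3.2775 = -0.949
p-value = 0.3490

Since p-value > α = 0.01, we fail to reject H₀.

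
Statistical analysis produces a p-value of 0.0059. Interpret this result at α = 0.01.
Since p = 0.0059 < α = 0.01, reject H₀.
There is sufficient evidence to reject the null hypothesis; the result is statistically significant at the 0.01 level.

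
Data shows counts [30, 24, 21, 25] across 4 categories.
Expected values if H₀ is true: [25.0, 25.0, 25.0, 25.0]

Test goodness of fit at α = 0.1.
Chi-square goodness of fit test:
H₀: observed counts match expected distribution
H₁: observed counts differ from expected distribution
df = k - 1 = 3
χ² = Σ(O - E)²/E
   = (30 - 25.0)²/25.0 + (24 - 25.0)²/25.0 + (21 - 25.0)²/25.0 + (25 - 25.0)²/25.0
   = 1.000 + 0.040 + 0.640 + 0.000
   = 1.68
p-value = 0.6414

Since p-value > α = 0.1, we fail to reject H₀.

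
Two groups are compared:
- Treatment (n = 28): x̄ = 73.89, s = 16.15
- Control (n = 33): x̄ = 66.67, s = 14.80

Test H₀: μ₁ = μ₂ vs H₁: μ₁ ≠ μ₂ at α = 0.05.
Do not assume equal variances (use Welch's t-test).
Welch's two-sample t-test:
H₀: μ₁ = μ₂
H₁: μ₁ ≠ μ₂
s₁²/n₁ = 16.15²/28 = 9.3151,  s₂²/n₂ = 14.80²/33 = 6.6376
SE = √(s₁²/n₁ + s₂²/n₂) = √(9.3151 + 6.6376) = 3.9941
df (Welch-Satterthwaite) = (s₁²/n₁ + s₂²/n₂)² / [(s₁²/n₁)²/(n₁-1) + (s₂²/n₂)²/(n₂-1)] ≈ 55.44
t = (x̄₁ - x̄₂) / SE = (73.89 - 66.67) / 3.9941 = 7.22 / 3.9941 = 1.808
p-value = 0.0761

Since p-value > α = 0.05, we fail to reject H₀.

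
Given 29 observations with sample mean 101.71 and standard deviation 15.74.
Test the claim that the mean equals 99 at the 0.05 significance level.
One-sample t-test:
H₀: μ = 99
H₁: μ ≠ 99
df = n - 1 = 28
t = (x̄ - μ₀) / (s/√n) = (101.71 - 99) / (15.74/√29) = 0.927
p-value = 0.3618

Since p-value > α = 0.05, we fail to reject H₀.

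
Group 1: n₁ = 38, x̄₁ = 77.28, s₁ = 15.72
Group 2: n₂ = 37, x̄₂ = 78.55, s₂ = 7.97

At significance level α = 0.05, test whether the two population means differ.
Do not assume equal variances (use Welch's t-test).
Welch's two-sample t-test:
H₀: μ₁ = μ₂
H₁: μ₁ ≠ μ₂
s₁²/n₁ = 15.72²/38 = 6.5031,  s₂²/n₂ = 7.97²/37 = 1.7168
SE = √(s₁²/n₁ + s₂²/n₂) = √(6.5031 + 1.7168) = 2.8670
df (Welch-Satterthwaite) = (s₁²/n₁ + s₂²/n₂)² / [(s₁²/n₁)²/(n₁-1) + (s₂²/n₂)²/(n₂-1)] ≈ 55.16
t = (x̄₁ - x̄₂) / SE = (77.28 - 78.55) / 2.8670 = -1.27 / 2.8670 = -0.443
p-value = 0.6595

Since p-value > α = 0.05, we fail to reject H₀.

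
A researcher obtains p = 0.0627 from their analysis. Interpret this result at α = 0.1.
Since p = 0.0627 < α = 0.1, reject H₀.
There is sufficient evidence to reject the null hypothesis; the result is statistically significant at the 0.1 level.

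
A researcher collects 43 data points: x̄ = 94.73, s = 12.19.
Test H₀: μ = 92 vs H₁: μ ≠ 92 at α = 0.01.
One-sample t-test:
H₀: μ = 92
H₁: μ ≠ 92
df = n - 1 = 42
t = (x̄ - μ₀) / (s/√n) = (94.73 - 92) / (12.19/√43) = 1.469
p-value = 0.1494

Since p-value > α = 0.01, we fail to reject H₀.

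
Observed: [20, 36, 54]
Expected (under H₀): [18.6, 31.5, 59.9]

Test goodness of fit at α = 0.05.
Chi-square goodness of fit test:
H₀: observed counts match expected distribution
H₁: observed counts differ from expected distribution
df = k - 1 = 2
χ² = Σ(O - E)²/E
   = (20 - 18.6)²/18.6 + (36 - 31.5)²/31.5 + (54 - 59.9)²/59.9
   = 0.105 + 0.643 + 0.581
   = 1.33
p-value = 0.5144

Since p-value > α = 0.05, we fail to reject H₀.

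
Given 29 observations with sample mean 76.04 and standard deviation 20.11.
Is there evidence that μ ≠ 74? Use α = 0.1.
One-sample t-test:
H₀: μ = 74
H₁: μ ≠ 74
df = n - 1 = 28
t = (x̄ - μ₀) / (s/√n) = (76.04 - 74) / (20.11/√29) = 0.546
p-value = 0.5892

Since p-value > α = 0.1, we fail to reject H₀.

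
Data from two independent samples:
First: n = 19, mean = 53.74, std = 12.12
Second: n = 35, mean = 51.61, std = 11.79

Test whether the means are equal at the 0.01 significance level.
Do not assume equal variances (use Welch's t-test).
Welch's two-sample t-test:
H₀: μ₁ = μ₂
H₁: μ₁ ≠ μ₂
s₁²/n₁ = 12.12²/19 = 7.7313,  s₂²/n₂ = 11.79²/35 = 3.9715
SE = √(s₁²/n₁ + s₂²/n₂) = √(7.7313 + 3.9715) = 3.4209
df (Welch-Satterthwaite) = (s₁²/n₁ + s₂²/n₂)² / [(s₁²/n₁)²/(n₁-1) + (s₂²/n₂)²/(n₂-1)] ≈ 36.19
t = (x̄₁ - x̄₂) / SE = (53.74 - 51.61) / 3.4209 = 2.13 / 3.4209 = 0.623
p-value = 0.5374

Since p-value > α = 0.01, we fail to reject H₀.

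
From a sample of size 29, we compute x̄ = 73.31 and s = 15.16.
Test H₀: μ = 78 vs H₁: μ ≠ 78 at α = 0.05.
One-sample t-test:
H₀: μ = 78
H₁: μ ≠ 78
df = n - 1 = 28
t = (x̄ - μ₀) / (s/√n) = (73.31 - 78) / (15.16/√29) = -1.666
p-value = 0.1069

Since p-value > α = 0.05, we fail to reject H₀.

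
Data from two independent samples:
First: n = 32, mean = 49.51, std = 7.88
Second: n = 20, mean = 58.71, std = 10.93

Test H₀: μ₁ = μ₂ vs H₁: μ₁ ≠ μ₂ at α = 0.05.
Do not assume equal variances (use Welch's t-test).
Welch's two-sample t-test:
H₀: μ₁ = μ₂
H₁: μ₁ ≠ μ₂
s₁²/n₁ = 7.88²/32 = 1.9405,  s₂²/n₂ = 10.93²/20 = 5.9732
SE = √(s₁²/n₁ + s₂²/n₂) = √(1.9405 + 5.9732) = 2.8131
df (Welch-Satterthwaite) = (s₁²/n₁ + s₂²/n₂)² / [(s₁²/n₁)²/(n₁-1) + (s₂²/n₂)²/(n₂-1)] ≈ 31.32
t = (x̄₁ - x̄₂) / SE = (49.51 - 58.71) / 2.8131 = -9.20 / 2.8131 = -3.270
p-value = 0.0026

Since p-value < α = 0.05, we reject H₀.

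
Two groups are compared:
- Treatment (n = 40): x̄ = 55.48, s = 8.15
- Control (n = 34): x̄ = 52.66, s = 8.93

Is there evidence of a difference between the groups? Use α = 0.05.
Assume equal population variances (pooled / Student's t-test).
Student's two-sample t-test (equal variances):
H₀: μ₁ = μ₂
H₁: μ₁ ≠ μ₂
df = n₁ + n₂ - 2 = 72
Pooled variance s_p² = [(n₁-1)s₁² + (n₂-1)s₂²] / (n₁ + n₂ - 2) = [(39)(8.15²) + (33)(8.93²)] / 72 = 72.5286
SE = √(s_p²(1/n₁ + 1/n₂)) = √(72.5286 × (1/40 + 1/34)) = 1.9866
t = (x̄₁ - x̄₂) / SE = (55.48 - 52.66) / 1.9866 = 2.82 / 1.9866 = 1.420
p-value = 0.1601

Since p-value > α = 0.05, we fail to reject H₀.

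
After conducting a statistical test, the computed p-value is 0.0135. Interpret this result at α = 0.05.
Since p = 0.0135 < α = 0.05, reject H₀.
There is sufficient evidence to reject the null hypothesis; the result is statistically significant at the 0.05 level.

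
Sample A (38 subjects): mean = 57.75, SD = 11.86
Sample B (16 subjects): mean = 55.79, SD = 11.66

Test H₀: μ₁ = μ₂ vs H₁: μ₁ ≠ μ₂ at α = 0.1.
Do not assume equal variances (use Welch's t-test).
Welch's two-sample t-test:
H₀: μ₁ = μ₂
H₁: μ₁ ≠ μ₂
s₁²/n₁ = 11.86²/38 = 3.7016,  s₂²/n₂ = 11.66²/16 = 8.4972
SE = √(s₁²/n₁ + s₂²/n₂) = √(3.7016 + 8.4972) = 3.4927
df (Welch-Satterthwaite) = (s₁²/n₁ + s₂²/n₂)² / [(s₁²/n₁)²/(n₁-1) + (s₂²/n₂)²/(n₂-1)] ≈ 28.71
t = (x̄₁ - x̄₂) / SE = (57.75 - 55.79) / 3.4927 = 1.96 / 3.4927 = 0.561
p-value = 0.5790

Since p-value > α = 0.1, we fail to reject H₀.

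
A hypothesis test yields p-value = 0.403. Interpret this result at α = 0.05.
Since p = 0.403 > α = 0.05, fail to reject H₀.
There is insufficient evidence to reject the null hypothesis; the result is not statistically significant at the 0.05 level.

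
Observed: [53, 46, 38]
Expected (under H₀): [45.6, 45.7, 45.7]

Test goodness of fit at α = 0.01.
Chi-square goodness of fit test:
H₀: observed counts match expected distribution
H₁: observed counts differ from expected distribution
df = k - 1 = 2
χ² = Σ(O - E)²/E
   = (53 - 45.6)²/45.6 + (46 - 45.7)²/45.7 + (38 - 45.7)²/45.7
   = 1.201 + 0.002 + 1.297
   = 2.50
p-value = 0.2865

Since p-value > α = 0.01, we fail to reject H₀.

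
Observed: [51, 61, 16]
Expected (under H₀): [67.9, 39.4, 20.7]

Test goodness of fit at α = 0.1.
Chi-square goodness of fit test:
H₀: observed counts match expected distribution
H₁: observed counts differ from expected distribution
df = k - 1 = 2
χ² = Σ(O - E)²/E
   = (51 - 67.9)²/67.9 + (61 - 39.4)²/39.4 + (16 - 20.7)²/20.7
   = 4.206 + 11.842 + 1.067
   = 17.12
p-value = 0.0002

Since p-value < α = 0.1, we reject H₀.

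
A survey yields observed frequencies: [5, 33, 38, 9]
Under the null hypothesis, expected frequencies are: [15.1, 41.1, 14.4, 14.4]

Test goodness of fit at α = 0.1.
Chi-square goodness of fit test:
H₀: observed counts match expected distribution
H₁: observed counts differ from expected distribution
df = k - 1 = 3
χ² = Σ(O - E)²/E
   = (5 - 15.1)²/15.1 + (33 - 41.1)²/41.1 + (38 - 14.4)²/14.4 + (9 - 14.4)²/14.4
   = 6.756 + 1.596 + 38.678 + 2.025
   = 49.05
p-value < 0.0001

Since p-value < α = 0.1, we reject H₀.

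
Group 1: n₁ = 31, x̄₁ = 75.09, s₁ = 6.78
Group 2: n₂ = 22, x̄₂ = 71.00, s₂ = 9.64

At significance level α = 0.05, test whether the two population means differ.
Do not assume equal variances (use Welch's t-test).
Welch's two-sample t-test:
H₀: μ₁ = μ₂
H₁: μ₁ ≠ μ₂
s₁²/n₁ = 6.78²/31 = 1.4829,  s₂²/n₂ = 9.64²/22 = 4.2241
SE = √(s₁²/n₁ + s₂²/n₂) = √(1.4829 + 4.2241) = 2.3889
df (Welch-Satterthwaite) = (s₁²/n₁ + s₂²/n₂)² / [(s₁²/n₁)²/(n₁-1) + (s₂²/n₂)²/(n₂-1)] ≈ 35.29
t = (x̄₁ - x̄₂) / SE = (75.09 - 71.00) / 2.3889 = 4.09 / 2.3889 = 1.712
p-value = 0.0957

Since p-value > α = 0.05, we fail to reject H₀.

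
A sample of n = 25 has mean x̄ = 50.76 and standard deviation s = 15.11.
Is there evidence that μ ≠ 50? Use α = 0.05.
One-sample t-test:
H₀: μ = 50
H₁: μ ≠ 50
df = n - 1 = 24
t = (x̄ - μ₀) / (s/√n) = (50.76 - 50) / (15.11/√25) = 0.251
p-value = 0.8036

Since p-value > α = 0.05, we fail to reject H₀.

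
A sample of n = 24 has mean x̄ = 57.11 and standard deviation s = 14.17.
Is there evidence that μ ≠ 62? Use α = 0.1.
One-sample t-test:
H₀: μ = 62
H₁: μ ≠ 62
df = n - 1 = 23
t = (x̄ - μ₀) / (s/√n) = (57.11 - 62) / (14.17/√24) = -1.691
p-value = 0.1044

Since p-value > α = 0.1, we fail to reject H₀.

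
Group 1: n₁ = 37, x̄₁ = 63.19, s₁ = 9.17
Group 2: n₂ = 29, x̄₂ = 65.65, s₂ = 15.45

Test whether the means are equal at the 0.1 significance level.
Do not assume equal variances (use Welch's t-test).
Welch's two-sample t-test:
H₀: μ₁ = μ₂
H₁: μ₁ ≠ μ₂
s₁²/n₁ = 9.17²/37 = 2.2727,  s₂²/n₂ = 15.45²/29 = 8.2311
SE = √(s₁²/n₁ + s₂²/n₂) = √(2.2727 + 8.2311) = 3.2410
df (Welch-Satterthwaite) = (s₁²/n₁ + s₂²/n₂)² / [(s₁²/n₁)²/(n₁-1) + (s₂²/n₂)²/(n₂-1)] ≈ 43.04
t = (x̄₁ - x̄₂) / SE = (63.19 - 65.65) / 3.2410 = -2.46 / 3.2410 = -0.759
p-value = 0.4520

Since p-value > α = 0.1, we fail to reject H₀.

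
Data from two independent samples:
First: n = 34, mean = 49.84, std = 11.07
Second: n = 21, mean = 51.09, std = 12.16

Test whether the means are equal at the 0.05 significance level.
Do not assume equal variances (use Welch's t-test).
Welch's two-sample t-test:
H₀: μ₁ = μ₂
H₁: μ₁ ≠ μ₂
s₁²/n₁ = 11.07²/34 = 3.6043,  s₂²/n₂ = 12.16²/21 = 7.0412
SE = √(s₁²/n₁ + s₂²/n₂) = √(3.6043 + 7.0412) = 3.2627
df (Welch-Satterthwaite) = (s₁²/n₁ + s₂²/n₂)² / [(s₁²/n₁)²/(n₁-1) + (s₂²/n₂)²/(n₂-1)] ≈ 39.45
t = (x̄₁ - x̄₂) / SE = (49.84 - 51.09) / 3.2627 = -1.25 / 3.2627 = -0.383
p-value = 0.7037

Since p-value > α = 0.05, we fail to reject H₀.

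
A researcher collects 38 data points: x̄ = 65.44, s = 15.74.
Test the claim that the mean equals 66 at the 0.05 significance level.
One-sample t-test:
H₀: μ = 66
H₁: μ ≠ 66
df = n - 1 = 37
t = (x̄ - μ₀) / (s/√n) = (65.44 - 66) / (15.74/√38) = -0.219
p-value = 0.8276

Since p-value > α = 0.05, we fail to reject H₀.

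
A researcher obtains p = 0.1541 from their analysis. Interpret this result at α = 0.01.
Since p = 0.1541 > α = 0.01, fail to reject H₀.
There is insufficient evidence to reject the null hypothesis; the result is not statistically significant at the 0.01 level.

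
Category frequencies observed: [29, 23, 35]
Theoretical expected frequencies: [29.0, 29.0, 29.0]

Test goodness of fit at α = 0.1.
Chi-square goodness of fit test:
H₀: observed counts match expected distribution
H₁: observed counts differ from expected distribution
df = k - 1 = 2
χ² = Σ(O - E)²/E
   = (29 - 29.0)²/29.0 + (23 - 29.0)²/29.0 + (35 - 29.0)²/29.0
   = 0.000 + 1.241 + 1.241
   = 2.48
p-value = 0.2890

Since p-value > α = 0.1, we fail to reject H₀.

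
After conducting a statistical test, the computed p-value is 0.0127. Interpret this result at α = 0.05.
Since p = 0.0127 < α = 0.05, reject H₀.
There is sufficient evidence to reject the null hypothesis; the result is statistically significant at the 0.05 level.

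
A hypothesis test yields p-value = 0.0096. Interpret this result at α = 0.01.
Since p = 0.0096 < α = 0.01, reject H₀.
There is sufficient evidence to reject the null hypothesis; the result is statistically significant at the 0.01 level.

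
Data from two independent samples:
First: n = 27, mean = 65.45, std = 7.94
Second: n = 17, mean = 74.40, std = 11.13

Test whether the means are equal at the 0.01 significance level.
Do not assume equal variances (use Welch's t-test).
Welch's two-sample t-test:
H₀: μ₁ = μ₂
H₁: μ₁ ≠ μ₂
s₁²/n₁ = 7.94²/27 = 2.3349,  s₂²/n₂ = 11.13²/17 = 7.2869
SE = √(s₁²/n₁ + s₂²/n₂) = √(2.3349 + 7.2869) = 3.1019
df (Welch-Satterthwaite) = (s₁²/n₁ + s₂²/n₂)² / [(s₁²/n₁)²/(n₁-1) + (s₂²/n₂)²/(n₂-1)] ≈ 26.24
t = (x̄₁ - x̄₂) / SE = (65.45 - 74.40) / 3.1019 = -8.95 / 3.1019 = -2.885
p-value = 0.0077

Since p-value < α = 0.01, we reject H₀.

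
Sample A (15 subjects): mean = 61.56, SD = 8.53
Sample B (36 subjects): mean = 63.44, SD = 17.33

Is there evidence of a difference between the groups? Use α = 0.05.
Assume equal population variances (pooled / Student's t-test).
Student's two-sample t-test (equal variances):
H₀: μ₁ = μ₂
H₁: μ₁ ≠ μ₂
df = n₁ + n₂ - 2 = 49
Pooled variance s_p² = [(n₁-1)s₁² + (n₂-1)s₂²] / (n₁ + n₂ - 2) = [(14)(8.53²) + (35)(17.33²)] / 49 = 235.3095
SE = √(s_p²(1/n₁ + 1/n₂)) = √(235.3095 × (1/15 + 1/36)) = 4.7142
t = (x̄₁ - x̄₂) / SE = (61.56 - 63.44) / 4.7142 = -1.88 / 4.7142 = -0.399
p-value = 0.6918

Since p-value > α = 0.05, we fail to reject H₀.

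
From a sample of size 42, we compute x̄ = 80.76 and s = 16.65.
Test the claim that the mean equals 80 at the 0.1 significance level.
One-sample t-test:
H₀: μ = 80
H₁: μ ≠ 80
df = n - 1 = 41
t = (x̄ - μ₀) / (s/√n) = (80.76 - 80) / (16.65/√42) = 0.296
p-value = 0.7689

Since p-value > α = 0.1, we fail to reject H₀.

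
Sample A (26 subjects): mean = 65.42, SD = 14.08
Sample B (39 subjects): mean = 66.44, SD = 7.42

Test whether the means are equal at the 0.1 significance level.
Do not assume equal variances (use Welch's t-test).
Welch's two-sample t-test:
H₀: μ₁ = μ₂
H₁: μ₁ ≠ μ₂
s₁²/n₁ = 14.08²/26 = 7.6249,  s₂²/n₂ = 7.42²/39 = 1.4117
SE = √(s₁²/n₁ + s₂²/n₂) = √(7.6249 + 1.4117) = 3.0061
df (Welch-Satterthwaite) = (s₁²/n₁ + s₂²/n₂)² / [(s₁²/n₁)²/(n₁-1) + (s₂²/n₂)²/(n₂-1)] ≈ 34.34
t = (x̄₁ - x̄₂) / SE = (65.42 - 66.44) / 3.0061 = -1.02 / 3.0061 = -0.339
p-value = 0.7364

Since p-value > α = 0.1, we fail to reject H₀.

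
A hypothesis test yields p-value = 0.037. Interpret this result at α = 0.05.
Since p = 0.037 < α = 0.05, reject H₀.
There is sufficient evidence to reject the null hypothesis; the result is statistically significant at the 0.05 level.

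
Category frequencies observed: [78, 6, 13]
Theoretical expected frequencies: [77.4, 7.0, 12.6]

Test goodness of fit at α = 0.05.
Chi-square goodness of fit test:
H₀: observed counts match expected distribution
H₁: observed counts differ from expected distribution
df = k - 1 = 2
χ² = Σ(O - E)²/E
   = (78 - 77.4)²/77.4 + (6 - 7.0)²/7.0 + (13 - 12.6)²/12.6
   = 0.005 + 0.143 + 0.013
   = 0.16
p-value = 0.9230

Since p-value > α = 0.05, we fail to reject H₀.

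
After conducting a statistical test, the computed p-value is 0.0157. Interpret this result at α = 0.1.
Since p = 0.0157 < α = 0.1, reject H₀.
There is sufficient evidence to reject the null hypothesis; the result is statistically significant at the 0.1 level.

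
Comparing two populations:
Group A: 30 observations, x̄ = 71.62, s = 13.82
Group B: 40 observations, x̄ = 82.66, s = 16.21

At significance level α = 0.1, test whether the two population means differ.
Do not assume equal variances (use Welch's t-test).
Welch's two-sample t-test:
H₀: μ₁ = μ₂
H₁: μ₁ ≠ μ₂
s₁²/n₁ = 13.82²/30 = 6.3664,  s₂²/n₂ = 16.21²/40 = 6.5691
SE = √(s₁²/n₁ + s₂²/n₂) = √(6.3664 + 6.5691) = 3.5966
df (Welch-Satterthwaite) = (s₁²/n₁ + s₂²/n₂)² / [(s₁²/n₁)²/(n₁-1) + (s₂²/n₂)²/(n₂-1)] ≈ 66.82
t = (x̄₁ - x̄₂) / SE = (71.62 - 82.66) / 3.5966 = -11.04 / 3.5966 = -3.070
p-value = 0.0031

Since p-value < α = 0.1, we reject H₀.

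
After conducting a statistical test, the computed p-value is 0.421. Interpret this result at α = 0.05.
Since p = 0.421 > α = 0.05, fail to reject H₀.
There is insufficient evidence to reject the null hypothesis; the result is not statistically significant at the 0.05 level.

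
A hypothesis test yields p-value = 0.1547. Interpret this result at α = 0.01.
Since p = 0.1547 > α = 0.01, fail to reject H₀.
There is insufficient evidence to reject the null hypothesis; the result is not statistically significant at the 0.01 level.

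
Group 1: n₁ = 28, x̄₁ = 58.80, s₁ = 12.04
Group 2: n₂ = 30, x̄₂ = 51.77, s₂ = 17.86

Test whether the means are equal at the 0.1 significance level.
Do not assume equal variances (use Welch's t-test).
Welch's two-sample t-test:
H₀: μ₁ = μ₂
H₁: μ₁ ≠ μ₂
s₁²/n₁ = 12.04²/28 = 5.1772,  s₂²/n₂ = 17.86²/30 = 10.6327
SE = √(s₁²/n₁ + s₂²/n₂) = √(5.1772 + 10.6327) = 3.9762
df (Welch-Satterthwaite) = (s₁²/n₁ + s₂²/n₂)² / [(s₁²/n₁)²/(n₁-1) + (s₂²/n₂)²/(n₂-1)] ≈ 51.10
t = (x̄₁ - x̄₂) / SE = (58.80 - 51.77) / 3.9762 = 7.03 / 3.9762 = 1.768
p-value = 0.0830

Since p-value < α = 0.1, we reject H₀.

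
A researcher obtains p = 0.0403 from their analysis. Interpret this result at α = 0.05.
Since p = 0.0403 < α = 0.05, reject H₀.
There is sufficient evidence to reject the null hypothesis; the result is statistically significant at the 0.05 level.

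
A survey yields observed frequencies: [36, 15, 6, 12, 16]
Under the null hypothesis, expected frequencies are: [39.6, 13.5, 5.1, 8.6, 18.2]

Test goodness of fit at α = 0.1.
Chi-square goodness of fit test:
H₀: observed counts match expected distribution
H₁: observed counts differ from expected distribution
df = k - 1 = 4
χ² = Σ(O - E)²/E
   = (36 - 39.6)²/39.6 + (15 - 13.5)²/13.5 + (6 - 5.1)²/5.1 + (12 - 8.6)²/8.6 + (16 - 18.2)²/18.2
   = 0.327 + 0.167 + 0.159 + 1.344 + 0.266
   = 2.26
p-value = 0.6875

Since p-value > α = 0.1, we fail to reject H₀.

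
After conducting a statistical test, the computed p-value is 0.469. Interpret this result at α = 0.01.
Since p = 0.469 > α = 0.01, fail to reject H₀.
There is insufficient evidence to reject the null hypothesis; the result is not statistically significant at the 0.01 level.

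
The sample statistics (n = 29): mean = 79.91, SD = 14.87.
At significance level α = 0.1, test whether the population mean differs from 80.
One-sample t-test:
H₀: μ = 80
H₁: μ ≠ 80
df = n - 1 = 28
t = (x̄ - μ₀) / (s/√n) = (79.91 - 80) / (14.87/√29) = -0.033
p-value = 0.9742

Since p-value > α = 0.1, we fail to reject H₀.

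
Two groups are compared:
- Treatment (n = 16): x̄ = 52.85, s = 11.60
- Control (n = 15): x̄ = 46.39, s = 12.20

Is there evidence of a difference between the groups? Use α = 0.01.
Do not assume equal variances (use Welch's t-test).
Welch's two-sample t-test:
H₀: μ₁ = μ₂
H₁: μ₁ ≠ μ₂
s₁²/n₁ = 11.60²/16 = 8.4100,  s₂²/n₂ = 12.20²/15 = 9.9227
SE = √(s₁²/n₁ + s₂²/n₂) = √(8.4100 + 9.9227) = 4.2817
df (Welch-Satterthwaite) = (s₁²/n₁ + s₂²/n₂)² / [(s₁²/n₁)²/(n₁-1) + (s₂²/n₂)²/(n₂-1)] ≈ 28.61
t = (x̄₁ - x̄₂) / SE = (52.85 - 46.39) / 4.2817 = 6.46 / 4.2817 = 1.509
p-value = 0.1423

Since p-value > α = 0.01, we fail to reject H₀.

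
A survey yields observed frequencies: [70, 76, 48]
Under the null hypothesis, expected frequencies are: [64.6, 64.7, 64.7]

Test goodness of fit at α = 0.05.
Chi-square goodness of fit test:
H₀: observed counts match expected distribution
H₁: observed counts differ from expected distribution
df = k - 1 = 2
χ² = Σ(O - E)²/E
   = (70 - 64.6)²/64.6 + (76 - 64.7)²/64.7 + (48 - 64.7)²/64.7
   = 0.451 + 1.974 + 4.311
   = 6.74
p-value = 0.0345

Since p-value < α = 0.05, we reject H₀.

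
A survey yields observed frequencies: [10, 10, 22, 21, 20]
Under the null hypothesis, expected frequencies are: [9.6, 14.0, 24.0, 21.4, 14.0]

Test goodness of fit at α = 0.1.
Chi-square goodness of fit test:
H₀: observed counts match expected distribution
H₁: observed counts differ from expected distribution
df = k - 1 = 4
χ² = Σ(O - E)²/E
   = (10 - 9.6)²/9.6 + (10 - 14.0)²/14.0 + (22 - 24.0)²/24.0 + (21 - 21.4)²/21.4 + (20 - 14.0)²/14.0
   = 0.017 + 1.143 + 0.167 + 0.007 + 2.571
   = 3.91
p-value = 0.4190

Since p-value > α = 0.1, we fail to reject H₀.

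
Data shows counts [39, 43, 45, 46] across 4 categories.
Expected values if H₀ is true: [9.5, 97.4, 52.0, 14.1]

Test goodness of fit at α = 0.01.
Chi-square goodness of fit test:
H₀: observed counts match expected distribution
H₁: observed counts differ from expected distribution
df = k - 1 = 3
χ² = Σ(O - E)²/E
   = (39 - 9.5)²/9.5 + (43 - 97.4)²/97.4 + (45 - 52.0)²/52.0 + (46 - 14.1)²/14.1
   = 91.605 + 30.384 + 0.942 + 72.171
   = 195.10
p-value < 0.0001

Since p-value < α = 0.01, we reject H₀.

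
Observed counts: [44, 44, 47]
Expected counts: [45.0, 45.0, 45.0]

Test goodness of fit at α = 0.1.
Chi-square goodness of fit test:
H₀: observed counts match expected distribution
H₁: observed counts differ from expected distribution
df = k - 1 = 2
χ² = Σ(O - E)²/E
   = (44 - 45.0)²/45.0 + (44 - 45.0)²/45.0 + (47 - 45.0)²/45.0
   = 0.022 + 0.022 + 0.089
   = 0.13
p-value = 0.9355

Since p-value > α = 0.1, we fail to reject H₀.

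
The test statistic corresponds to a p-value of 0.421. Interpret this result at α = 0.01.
Since p = 0.421 > α = 0.01, fail to reject H₀.
There is insufficient evidence to reject the null hypothesis; the result is not statistically significant at the 0.01 level.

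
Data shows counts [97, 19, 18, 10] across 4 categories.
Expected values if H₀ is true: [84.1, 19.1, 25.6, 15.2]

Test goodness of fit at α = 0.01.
Chi-square goodness of fit test:
H₀: observed counts match expected distribution
H₁: observed counts differ from expected distribution
df = k - 1 = 3
χ² = Σ(O - E)²/E
   = (97 - 84.1)²/84.1 + (19 - 19.1)²/19.1 + (18 - 25.6)²/25.6 + (10 - 15.2)²/15.2
   = 1.979 + 0.001 + 2.256 + 1.779
   = 6.01
p-value = 0.1109

Since p-value > α = 0.01, we fail to reject H₀.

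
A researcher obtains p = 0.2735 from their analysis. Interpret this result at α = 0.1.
Since p = 0.2735 > α = 0.1, fail to reject H₀.
There is insufficient evidence to reject the null hypothesis; the result is not statistically significant at the 0.1 level.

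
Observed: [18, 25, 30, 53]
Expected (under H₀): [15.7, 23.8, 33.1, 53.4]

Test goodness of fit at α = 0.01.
Chi-square goodness of fit test:
H₀: observed counts match expected distribution
H₁: observed counts differ from expected distribution
df = k - 1 = 3
χ² = Σ(O - E)²/E
   = (18 - 15.7)²/15.7 + (25 - 23.8)²/23.8 + (30 - 33.1)²/33.1 + (53 - 53.4)²/53.4
   = 0.337 + 0.061 + 0.290 + 0.003
   = 0.69
p-value = 0.8754

Since p-value > α = 0.01, we fail to reject H₀.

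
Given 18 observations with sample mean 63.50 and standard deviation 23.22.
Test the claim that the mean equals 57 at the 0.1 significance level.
One-sample t-test:
H₀: μ = 57
H₁: μ ≠ 57
df = n - 1 = 17
t = (x̄ - μ₀) / (s/√n) = (63.50 - 57) / (23.22/√18) = 1.188
p-value = 0.2513

Since p-value > α = 0.1, we fail to reject H₀.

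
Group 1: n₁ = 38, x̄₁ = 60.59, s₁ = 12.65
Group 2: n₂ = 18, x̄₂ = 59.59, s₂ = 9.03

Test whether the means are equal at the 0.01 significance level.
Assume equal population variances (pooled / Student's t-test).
Student's two-sample t-test (equal variances):
H₀: μ₁ = μ₂
H₁: μ₁ ≠ μ₂
df = n₁ + n₂ - 2 = 54
Pooled variance s_p² = [(n₁-1)s₁² + (n₂-1)s₂²] / (n₁ + n₂ - 2) = [(37)(12.65²) + (17)(9.03²)] / 54 = 135.3153
SE = √(s_p²(1/n₁ + 1/n₂)) = √(135.3153 × (1/38 + 1/18)) = 3.3284
t = (x̄₁ - x̄₂) / SE = (60.59 - 59.59) / 3.3284 = 1.00 / 3.3284 = 0.300
p-value = 0.7650

Since p-value > α = 0.01, we fail to reject H₀.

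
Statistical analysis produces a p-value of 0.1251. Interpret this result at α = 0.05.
Since p = 0.1251 > α = 0.05, fail to reject H₀.
There is insufficient evidence to reject the null hypothesis; the result is not statistically significant at the 0.05 level.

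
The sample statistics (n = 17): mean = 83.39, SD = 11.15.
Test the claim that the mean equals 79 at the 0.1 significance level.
One-sample t-test:
H₀: μ = 79
H₁: μ ≠ 79
df = n - 1 = 16
t = (x̄ - μ₀) / (s/√n) = (83.39 - 79) / (11.15/√17) = 1.623
p-value = 0.1240

Since p-value > α = 0.1, we fail to reject H₀.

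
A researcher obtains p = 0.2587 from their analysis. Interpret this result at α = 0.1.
Since p = 0.2587 > α = 0.1, fail to reject H₀.
There is insufficient evidence to reject the null hypothesis; the result is not statistically significant at the 0.1 level.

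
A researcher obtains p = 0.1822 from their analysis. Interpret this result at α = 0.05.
Since p = 0.1822 > α = 0.05, fail to reject H₀.
There is insufficient evidence to reject the null hypothesis; the result is not statistically significant at the 0.05 level.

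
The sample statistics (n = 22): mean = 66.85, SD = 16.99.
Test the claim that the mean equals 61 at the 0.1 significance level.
One-sample t-test:
H₀: μ = 61
H₁: μ ≠ 61
df = n - 1 = 21
t = (x̄ - μ₀) / (s/√n) = (66.85 - 61) / (16.99/√22) = 1.615
p-value = 0.1212

Since p-value > α = 0.1, we fail to reject H₀.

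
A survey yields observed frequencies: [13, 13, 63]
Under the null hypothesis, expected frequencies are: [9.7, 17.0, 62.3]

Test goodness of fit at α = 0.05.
Chi-square goodness of fit test:
H₀: observed counts match expected distribution
H₁: observed counts differ from expected distribution
df = k - 1 = 2
χ² = Σ(O - E)²/E
   = (13 - 9.7)²/9.7 + (13 - 17.0)²/17.0 + (63 - 62.3)²/62.3
   = 1.123 + 0.941 + 0.008
   = 2.07
p-value = 0.3549

Since p-value > α = 0.05, we fail to reject H₀.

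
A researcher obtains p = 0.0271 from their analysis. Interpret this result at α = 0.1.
Since p = 0.0271 < α = 0.1, reject H₀.
There is sufficient evidence to reject the null hypothesis; the result is statistically significant at the 0.1 level.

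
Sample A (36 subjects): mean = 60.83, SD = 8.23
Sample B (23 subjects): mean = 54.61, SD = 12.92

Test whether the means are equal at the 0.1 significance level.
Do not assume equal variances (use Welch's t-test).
Welch's two-sample t-test:
H₀: μ₁ = μ₂
H₁: μ₁ ≠ μ₂
s₁²/n₁ = 8.23²/36 = 1.8815,  s₂²/n₂ = 12.92²/23 = 7.2577
SE = √(s₁²/n₁ + s₂²/n₂) = √(1.8815 + 7.2577) = 3.0231
df (Welch-Satterthwaite) = (s₁²/n₁ + s₂²/n₂)² / [(s₁²/n₁)²/(n₁-1) + (s₂²/n₂)²/(n₂-1)] ≈ 33.47
t = (x̄₁ - x̄₂) / SE = (60.83 - 54.61) / 3.0231 = 6.22 / 3.0231 = 2.057
p-value = 0.0475

Since p-value < α = 0.1, we reject H₀.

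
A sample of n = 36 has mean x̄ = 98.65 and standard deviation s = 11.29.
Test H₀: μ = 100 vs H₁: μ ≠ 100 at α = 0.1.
One-sample t-test:
H₀: μ = 100
H₁: μ ≠ 100
df = n - 1 = 35
t = (x̄ - μ₀) / (s/√n) = (98.65 - 100) / (11.29/√36) = -0.717
p-value = 0.4779

Since p-value > α = 0.1, we fail to reject H₀.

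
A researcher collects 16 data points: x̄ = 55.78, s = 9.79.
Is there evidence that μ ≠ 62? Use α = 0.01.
One-sample t-test:
H₀: μ = 62
H₁: μ ≠ 62
df = n - 1 = 15
t = (x̄ - μ₀) / (s/√n) = (55.78 - 62) / (9.79/√16) = -2.541
p-value = 0.0226

Since p-value > α = 0.01, we fail to reject H₀.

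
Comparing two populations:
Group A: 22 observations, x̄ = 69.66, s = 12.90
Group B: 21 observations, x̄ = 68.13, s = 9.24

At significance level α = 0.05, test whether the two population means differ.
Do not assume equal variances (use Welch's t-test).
Welch's two-sample t-test:
H₀: μ₁ = μ₂
H₁: μ₁ ≠ μ₂
s₁²/n₁ = 12.90²/22 = 7.5641,  s₂²/n₂ = 9.24²/21 = 4.0656
SE = √(s₁²/n₁ + s₂²/n₂) = √(7.5641 + 4.0656) = 3.4102
df (Welch-Satterthwaite) = (s₁²/n₁ + s₂²/n₂)² / [(s₁²/n₁)²/(n₁-1) + (s₂²/n₂)²/(n₂-1)] ≈ 38.09
t = (x̄₁ - x̄₂) / SE = (69.66 - 68.13) / 3.4102 = 1.53 / 3.4102 = 0.449
p-value = 0.6562

Since p-value > α = 0.05, we fail to reject H₀.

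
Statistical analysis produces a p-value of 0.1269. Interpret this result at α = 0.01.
Since p = 0.1269 > α = 0.01, fail to reject H₀.
There is insufficient evidence to reject the null hypothesis; the result is not statistically significant at the 0.01 level.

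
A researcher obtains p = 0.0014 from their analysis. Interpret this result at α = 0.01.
Since p = 0.0014 < α = 0.01, reject H₀.
There is sufficient evidence to reject the null hypothesis; the result is statistically significant at the 0.01 level.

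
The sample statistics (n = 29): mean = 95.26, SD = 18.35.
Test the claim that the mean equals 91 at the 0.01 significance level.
One-sample t-test:
H₀: μ = 91
H₁: μ ≠ 91
df = n - 1 = 28
t = (x̄ - μ₀) / (s/√n) = (95.26 - 91) / (18.35/√29) = 1.250
p-value = 0.2216

Since p-value > α = 0.01, we fail to reject H₀.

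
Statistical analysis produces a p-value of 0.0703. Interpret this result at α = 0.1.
Since p = 0.0703 < α = 0.1, reject H₀.
There is sufficient evidence to reject the null hypothesis; the result is statistically significant at the 0.1 level.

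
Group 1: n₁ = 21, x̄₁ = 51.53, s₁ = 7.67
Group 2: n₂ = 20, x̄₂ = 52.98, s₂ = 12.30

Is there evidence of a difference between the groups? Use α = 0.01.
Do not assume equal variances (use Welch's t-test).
Welch's two-sample t-test:
H₀: μ₁ = μ₂
H₁: μ₁ ≠ μ₂
s₁²/n₁ = 7.67²/21 = 2.8014,  s₂²/n₂ = 12.30²/20 = 7.5645
SE = √(s₁²/n₁ + s₂²/n₂) = √(2.8014 + 7.5645) = 3.2196
df (Welch-Satterthwaite) = (s₁²/n₁ + s₂²/n₂)² / [(s₁²/n₁)²/(n₁-1) + (s₂²/n₂)²/(n₂-1)] ≈ 31.57
t = (x̄₁ - x̄₂) / SE = (51.53 - 52.98) / 3.2196 = -1.45 / 3.2196 = -0.450
p-value = 0.6555

Since p-value > α = 0.01, we fail to reject H₀.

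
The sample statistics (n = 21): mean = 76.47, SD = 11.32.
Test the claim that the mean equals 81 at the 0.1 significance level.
One-sample t-test:
H₀: μ = 81
H₁: μ ≠ 81
df = n - 1 = 20
t = (x̄ - μ₀) / (s/√n) = (76.47 - 81) / (11.32/√21) = -1.834
p-value = 0.0816

Since p-value < α = 0.1, we reject H₀.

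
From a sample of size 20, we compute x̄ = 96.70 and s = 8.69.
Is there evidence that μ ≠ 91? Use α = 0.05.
One-sample t-test:
H₀: μ = 91
H₁: μ ≠ 91
df = n - 1 = 19
t = (x̄ - μ₀) / (s/√n) = (96.70 - 91) / (8.69/√20) = 2.933
p-value = 0.0085

Since p-value < α = 0.05, we reject H₀.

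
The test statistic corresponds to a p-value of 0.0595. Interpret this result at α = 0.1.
Since p = 0.0595 < α = 0.1, reject H₀.
There is sufficient evidence to reject the null hypothesis; the result is statistically significant at the 0.1 level.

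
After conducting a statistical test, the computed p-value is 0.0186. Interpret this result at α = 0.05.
Since p = 0.0186 < α = 0.05, reject H₀.
There is sufficient evidence to reject the null hypothesis; the result is statistically significant at the 0.05 level.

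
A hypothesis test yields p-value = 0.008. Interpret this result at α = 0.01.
Since p = 0.008 < α = 0.01, reject H₀.
There is sufficient evidence to reject the null hypothesis; the result is statistically significant at the 0.01 level.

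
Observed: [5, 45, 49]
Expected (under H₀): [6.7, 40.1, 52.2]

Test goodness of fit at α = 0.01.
Chi-square goodness of fit test:
H₀: observed counts match expected distribution
H₁: observed counts differ from expected distribution
df = k - 1 = 2
χ² = Σ(O - E)²/E
   = (5 - 6.7)²/6.7 + (45 - 40.1)²/40.1 + (49 - 52.2)²/52.2
   = 0.431 + 0.599 + 0.196
   = 1.23
p-value = 0.5417

Since p-value > α = 0.01, we fail to reject H₀.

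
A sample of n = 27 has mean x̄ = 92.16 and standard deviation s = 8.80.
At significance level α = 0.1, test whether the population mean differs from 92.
One-sample t-test:
H₀: μ = 92
H₁: μ ≠ 92
df = n - 1 = 26
t = (x̄ - μ₀) / (s/√n) = (92.16 - 92) / (8.80/√27) = 0.094
p-value = 0.9255

Since p-value > α = 0.1, we fail to reject H₀.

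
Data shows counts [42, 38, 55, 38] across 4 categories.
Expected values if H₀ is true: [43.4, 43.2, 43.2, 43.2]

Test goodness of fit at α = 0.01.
Chi-square goodness of fit test:
H₀: observed counts match expected distribution
H₁: observed counts differ from expected distribution
df = k - 1 = 3
χ² = Σ(O - E)²/E
   = (42 - 43.4)²/43.4 + (38 - 43.2)²/43.2 + (55 - 43.2)²/43.2 + (38 - 43.2)²/43.2
   = 0.045 + 0.626 + 3.223 + 0.626
   = 4.52
p-value = 0.2105

Since p-value > α = 0.01, we fail to reject H₀.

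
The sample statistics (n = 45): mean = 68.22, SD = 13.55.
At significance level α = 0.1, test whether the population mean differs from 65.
One-sample t-test:
H₀: μ = 65
H₁: μ ≠ 65
df = n - 1 = 44
t = (x̄ - μ₀) / (s/√n) = (68.22 - 65) / (13.55/√45) = 1.594
p-value = 0.1181

Since p-value > α = 0.1, we fail to reject H₀.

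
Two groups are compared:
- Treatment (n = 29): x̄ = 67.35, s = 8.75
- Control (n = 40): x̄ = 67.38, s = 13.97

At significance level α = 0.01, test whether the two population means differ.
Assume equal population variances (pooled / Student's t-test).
Student's two-sample t-test (equal variances):
H₀: μ₁ = μ₂
H₁: μ₁ ≠ μ₂
df = n₁ + n₂ - 2 = 67
Pooled variance s_p² = [(n₁-1)s₁² + (n₂-1)s₂²] / (n₁ + n₂ - 2) = [(28)(8.75²) + (39)(13.97²)] / 67 = 145.5974
SE = √(s_p²(1/n₁ + 1/n₂)) = √(145.5974 × (1/29 + 1/40)) = 2.9429
t = (x̄₁ - x̄₂) / SE = (67.35 - 67.38) / 2.9429 = -0.03 / 2.9429 = -0.010
p-value = 0.9919

Since p-value > α = 0.01, we fail to reject H₀.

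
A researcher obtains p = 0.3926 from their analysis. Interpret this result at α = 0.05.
Since p = 0.3926 > α = 0.05, fail to reject H₀.
There is insufficient evidence to reject the null hypothesis; the result is not statistically significant at the 0.05 level.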